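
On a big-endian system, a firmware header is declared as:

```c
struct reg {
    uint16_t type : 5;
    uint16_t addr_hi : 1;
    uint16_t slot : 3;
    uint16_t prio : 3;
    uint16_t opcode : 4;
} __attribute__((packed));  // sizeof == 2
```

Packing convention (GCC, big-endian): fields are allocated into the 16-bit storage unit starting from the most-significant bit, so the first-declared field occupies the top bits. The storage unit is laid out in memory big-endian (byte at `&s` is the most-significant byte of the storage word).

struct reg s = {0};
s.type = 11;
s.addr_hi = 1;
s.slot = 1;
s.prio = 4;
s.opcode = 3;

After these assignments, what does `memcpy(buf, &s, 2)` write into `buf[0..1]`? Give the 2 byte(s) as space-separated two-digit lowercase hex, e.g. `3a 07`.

5c c3

type (5b) val=11 bits=0xb at bit 11: 0x5800
addr_hi (1b) val=1 bits=0x1 at bit 10: 0x5c00
slot (3b) val=1 bits=0x1 at bit 7: 0x5c80
prio (3b) val=4 bits=0x4 at bit 4: 0x5cc0
opcode (4b) val=3 bits=0x3 at bit 0: 0x5cc3
word = 0x5cc3 → big-endian bytes:
  [0]=0x5c  [1]=0xc3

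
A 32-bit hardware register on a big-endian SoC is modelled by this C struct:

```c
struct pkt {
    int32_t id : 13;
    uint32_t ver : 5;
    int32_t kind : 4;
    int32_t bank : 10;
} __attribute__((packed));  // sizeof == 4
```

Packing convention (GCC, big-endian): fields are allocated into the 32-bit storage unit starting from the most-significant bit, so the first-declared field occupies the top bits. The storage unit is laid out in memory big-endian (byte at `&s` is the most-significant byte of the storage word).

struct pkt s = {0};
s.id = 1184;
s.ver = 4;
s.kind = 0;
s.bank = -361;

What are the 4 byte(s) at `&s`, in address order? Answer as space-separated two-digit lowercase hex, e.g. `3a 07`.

25 01 02 97

id (13b) val=1184 bits=0x4a0 at bit 19: 0x25000000
ver (5b) val=4 bits=0x4 at bit 14: 0x25010000
kind (4b) val=0 bits=0x0 at bit 10: 0x25010000
bank (10b) val=-361 bits=0x297 at bit 0: 0x25010297
word = 0x25010297 → big-endian bytes:
  [0]=0x25  [1]=0x01  [2]=0x02  [3]=0x97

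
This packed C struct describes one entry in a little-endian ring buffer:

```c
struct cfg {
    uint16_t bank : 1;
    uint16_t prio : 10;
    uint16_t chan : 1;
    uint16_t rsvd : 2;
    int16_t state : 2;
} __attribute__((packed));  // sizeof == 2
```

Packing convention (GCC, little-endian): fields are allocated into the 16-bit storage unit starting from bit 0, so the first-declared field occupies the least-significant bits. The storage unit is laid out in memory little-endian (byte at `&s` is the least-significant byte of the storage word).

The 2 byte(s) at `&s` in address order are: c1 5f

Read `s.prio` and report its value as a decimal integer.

992

[0]=0xc1 [1]=0x5f (little-endian) → word 0x5fc1
bank [0+:1] = (word>>0) & 0x1 = 1
prio [1+:10] = (word>>1) & 0x3ff = 992  ←
chan [11+:1] = (word>>11) & 0x1 = 1
rsvd [12+:2] = (word>>12) & 0x3 = 1
state [14+:2] = (word>>14) & 0x3 = 1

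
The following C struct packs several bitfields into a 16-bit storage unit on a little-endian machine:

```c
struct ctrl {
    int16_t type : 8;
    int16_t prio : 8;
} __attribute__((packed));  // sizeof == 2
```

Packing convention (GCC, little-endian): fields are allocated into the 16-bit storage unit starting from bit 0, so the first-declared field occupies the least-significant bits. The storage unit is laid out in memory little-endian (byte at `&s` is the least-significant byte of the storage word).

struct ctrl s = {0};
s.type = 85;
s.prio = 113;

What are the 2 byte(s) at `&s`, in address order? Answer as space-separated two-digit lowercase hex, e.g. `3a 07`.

55 71

type (8b) val=85 bits=0x55 at bit 0: 0x0055
prio (8b) val=113 bits=0x71 at bit 8: 0x7155
word = 0x7155 → little-endian bytes:
  [0]=0x55  [1]=0x71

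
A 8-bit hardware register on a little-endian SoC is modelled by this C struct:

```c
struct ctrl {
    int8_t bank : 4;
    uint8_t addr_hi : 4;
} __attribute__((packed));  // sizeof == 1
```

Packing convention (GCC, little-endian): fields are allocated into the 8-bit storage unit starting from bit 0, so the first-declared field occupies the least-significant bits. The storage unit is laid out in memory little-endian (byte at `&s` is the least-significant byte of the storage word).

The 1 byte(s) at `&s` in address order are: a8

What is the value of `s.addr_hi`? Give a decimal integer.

[0]=0xa8 (little-endian) → word 0xa8
bank [0+:4] = (word>>0) & 0xf = 8
addr_hi [4+:4] = (word>>4) & 0xf = 10  ←

10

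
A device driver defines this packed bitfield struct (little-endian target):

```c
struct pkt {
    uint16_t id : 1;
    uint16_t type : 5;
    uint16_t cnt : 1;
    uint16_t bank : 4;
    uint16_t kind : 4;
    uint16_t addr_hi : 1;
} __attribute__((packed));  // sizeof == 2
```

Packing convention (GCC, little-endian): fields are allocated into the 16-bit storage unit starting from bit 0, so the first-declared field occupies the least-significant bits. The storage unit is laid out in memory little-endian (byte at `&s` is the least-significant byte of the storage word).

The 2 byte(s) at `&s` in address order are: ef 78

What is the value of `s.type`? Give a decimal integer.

23

[0]=0xef [1]=0x78 (little-endian) → word 0x78ef
id [0+:1] = (word>>0) & 0x1 = 1
type [1+:5] = (word>>1) & 0x1f = 23  ←
cnt [6+:1] = (word>>6) & 0x1 = 1
bank [7+:4] = (word>>7) & 0xf = 1
kind [11+:4] = (word>>11) & 0xf = 15
addr_hi [15+:1] = (word>>15) & 0x1 = 0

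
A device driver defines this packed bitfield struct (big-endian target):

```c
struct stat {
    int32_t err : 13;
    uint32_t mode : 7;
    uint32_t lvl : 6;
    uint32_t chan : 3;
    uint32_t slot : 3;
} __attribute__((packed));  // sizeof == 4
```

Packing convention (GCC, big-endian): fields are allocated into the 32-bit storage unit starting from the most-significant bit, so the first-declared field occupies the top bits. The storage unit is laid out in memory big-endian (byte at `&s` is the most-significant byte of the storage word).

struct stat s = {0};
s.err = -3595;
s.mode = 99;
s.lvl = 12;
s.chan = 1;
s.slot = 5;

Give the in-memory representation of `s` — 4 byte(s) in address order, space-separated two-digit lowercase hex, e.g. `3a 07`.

8f ae 33 0d

[19+:13] err=-3595 & 0x1fff = 0x11f5; word=0x8fa80000
[12+:7] mode=99 & 0x7f = 0x63; word=0x8fae3000
[6+:6] lvl=12 & 0x3f = 0xc; word=0x8fae3300
[3+:3] chan=1 & 0x7 = 0x1; word=0x8fae3308
[0+:3] slot=5 & 0x7 = 0x5; word=0x8fae330d
word = 0x8fae330d → big-endian bytes:
  [0]=0x8f  [1]=0xae  [2]=0x33  [3]=0x0d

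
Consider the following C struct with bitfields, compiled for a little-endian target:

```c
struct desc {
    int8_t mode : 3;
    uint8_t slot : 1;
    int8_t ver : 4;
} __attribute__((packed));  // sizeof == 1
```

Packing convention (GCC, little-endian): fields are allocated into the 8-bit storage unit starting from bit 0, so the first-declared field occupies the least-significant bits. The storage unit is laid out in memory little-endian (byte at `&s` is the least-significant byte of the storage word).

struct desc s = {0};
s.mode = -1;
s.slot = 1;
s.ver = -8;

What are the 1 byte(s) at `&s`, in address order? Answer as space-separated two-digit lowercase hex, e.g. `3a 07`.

8f

mode (3b) val=-1 bits=0x7 at bit 0: 0x07
slot (1b) val=1 bits=0x1 at bit 3: 0x0f
ver (4b) val=-8 bits=0x8 at bit 4: 0x8f
word = 0x8f → little-endian bytes:
  [0]=0x8f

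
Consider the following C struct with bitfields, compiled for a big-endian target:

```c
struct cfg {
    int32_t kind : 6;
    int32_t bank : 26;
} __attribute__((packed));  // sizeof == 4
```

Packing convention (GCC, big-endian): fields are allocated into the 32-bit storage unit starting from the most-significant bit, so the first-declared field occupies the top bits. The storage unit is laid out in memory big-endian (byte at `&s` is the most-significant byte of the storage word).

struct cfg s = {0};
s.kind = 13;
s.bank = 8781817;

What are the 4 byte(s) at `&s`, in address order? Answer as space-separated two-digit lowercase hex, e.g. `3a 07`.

kind (6b) val=13 bits=0xd at bit 26: 0x34000000
bank (26b) val=8781817 bits=0x85fff9 at bit 0: 0x3485fff9
word = 0x3485fff9 → big-endian bytes:
  [0]=0x34  [1]=0x85  [2]=0xff  [3]=0xf9

34 85 ff f9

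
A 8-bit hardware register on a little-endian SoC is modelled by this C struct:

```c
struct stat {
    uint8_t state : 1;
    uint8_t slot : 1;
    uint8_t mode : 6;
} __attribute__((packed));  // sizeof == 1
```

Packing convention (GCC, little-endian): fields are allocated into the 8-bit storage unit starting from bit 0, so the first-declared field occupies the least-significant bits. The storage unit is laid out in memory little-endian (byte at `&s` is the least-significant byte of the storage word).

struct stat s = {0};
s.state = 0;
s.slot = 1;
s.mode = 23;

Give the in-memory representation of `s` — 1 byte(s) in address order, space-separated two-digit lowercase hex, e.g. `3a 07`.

[0+:1] state=0 & 0x1 = 0x0; word=0x00
[1+:1] slot=1 & 0x1 = 0x1; word=0x02
[2+:6] mode=23 & 0x3f = 0x17; word=0x5e
word = 0x5e → little-endian bytes:
  [0]=0x5e

5e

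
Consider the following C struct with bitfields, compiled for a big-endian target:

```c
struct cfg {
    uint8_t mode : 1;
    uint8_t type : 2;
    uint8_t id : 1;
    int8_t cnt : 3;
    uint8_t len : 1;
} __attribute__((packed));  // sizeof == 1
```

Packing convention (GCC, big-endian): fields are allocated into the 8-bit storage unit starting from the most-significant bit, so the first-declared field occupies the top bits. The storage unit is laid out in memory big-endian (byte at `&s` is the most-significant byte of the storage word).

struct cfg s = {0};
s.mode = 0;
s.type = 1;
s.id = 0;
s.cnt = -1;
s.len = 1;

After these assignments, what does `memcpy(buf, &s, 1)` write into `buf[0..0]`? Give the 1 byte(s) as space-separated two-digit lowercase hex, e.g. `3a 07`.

[7+:1] mode=0 & 0x1 = 0x0; word=0x00
[5+:2] type=1 & 0x3 = 0x1; word=0x20
[4+:1] id=0 & 0x1 = 0x0; word=0x20
[1+:3] cnt=-1 & 0x7 = 0x7; word=0x2e
[0+:1] len=1 & 0x1 = 0x1; word=0x2f
word = 0x2f → big-endian bytes:
  [0]=0x2f

2f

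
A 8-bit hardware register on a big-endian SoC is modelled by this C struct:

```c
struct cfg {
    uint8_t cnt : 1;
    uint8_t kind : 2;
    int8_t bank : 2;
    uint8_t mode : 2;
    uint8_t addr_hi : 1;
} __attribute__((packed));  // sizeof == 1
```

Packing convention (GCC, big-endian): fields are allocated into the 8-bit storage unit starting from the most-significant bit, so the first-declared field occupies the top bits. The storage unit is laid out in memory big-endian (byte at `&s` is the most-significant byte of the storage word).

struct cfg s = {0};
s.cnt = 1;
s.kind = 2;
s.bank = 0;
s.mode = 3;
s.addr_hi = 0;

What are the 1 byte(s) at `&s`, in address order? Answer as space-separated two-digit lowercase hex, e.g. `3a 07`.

c6

cnt (1b) val=1 bits=0x1 at bit 7: 0x80
kind (2b) val=2 bits=0x2 at bit 5: 0xc0
bank (2b) val=0 bits=0x0 at bit 3: 0xc0
mode (2b) val=3 bits=0x3 at bit 1: 0xc6
addr_hi (1b) val=0 bits=0x0 at bit 0: 0xc6
word = 0xc6 → big-endian bytes:
  [0]=0xc6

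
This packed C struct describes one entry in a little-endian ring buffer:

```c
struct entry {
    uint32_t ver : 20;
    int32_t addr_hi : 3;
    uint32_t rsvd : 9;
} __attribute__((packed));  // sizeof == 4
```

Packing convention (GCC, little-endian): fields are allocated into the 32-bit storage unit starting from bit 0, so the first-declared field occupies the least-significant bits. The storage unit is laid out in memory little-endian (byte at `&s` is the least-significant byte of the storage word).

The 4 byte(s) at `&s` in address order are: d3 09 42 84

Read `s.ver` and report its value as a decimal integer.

[0]=0xd3 [1]=0x09 [2]=0x42 [3]=0x84 (little-endian) → word 0x844209d3
ver:20 @ bit 0 → (0x844209d3>>0)&0xfffff = 0x209d3  ←
addr_hi:3 @ bit 20 → (0x844209d3>>20)&0x7 = 0x4
rsvd:9 @ bit 23 → (0x844209d3>>23)&0x1ff = 0x108

133587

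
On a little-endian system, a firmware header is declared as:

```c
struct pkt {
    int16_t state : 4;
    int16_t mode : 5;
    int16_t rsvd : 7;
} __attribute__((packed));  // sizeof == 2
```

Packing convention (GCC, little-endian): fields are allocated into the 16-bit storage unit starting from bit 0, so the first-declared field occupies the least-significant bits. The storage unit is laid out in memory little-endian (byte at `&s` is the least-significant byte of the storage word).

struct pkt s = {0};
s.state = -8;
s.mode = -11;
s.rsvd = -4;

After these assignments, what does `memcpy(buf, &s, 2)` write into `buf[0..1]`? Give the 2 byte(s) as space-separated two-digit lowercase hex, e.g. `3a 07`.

58 f9

state (4b) val=-8 bits=0x8 at bit 0: 0x0008
mode (5b) val=-11 bits=0x15 at bit 4: 0x0158
rsvd (7b) val=-4 bits=0x7c at bit 9: 0xf958
word = 0xf958 → little-endian bytes:
  [0]=0x58  [1]=0xf9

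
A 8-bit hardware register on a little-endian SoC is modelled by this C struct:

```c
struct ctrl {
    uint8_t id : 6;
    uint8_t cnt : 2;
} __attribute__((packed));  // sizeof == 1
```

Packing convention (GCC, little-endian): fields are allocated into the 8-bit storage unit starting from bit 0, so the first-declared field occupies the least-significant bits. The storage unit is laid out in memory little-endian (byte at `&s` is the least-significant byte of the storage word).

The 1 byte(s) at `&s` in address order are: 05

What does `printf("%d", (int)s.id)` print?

5

[0]=0x05 (little-endian) → word 0x05
id [0+:6] = (word>>0) & 0x3f = 5  ←
cnt [6+:2] = (word>>6) & 0x3 = 0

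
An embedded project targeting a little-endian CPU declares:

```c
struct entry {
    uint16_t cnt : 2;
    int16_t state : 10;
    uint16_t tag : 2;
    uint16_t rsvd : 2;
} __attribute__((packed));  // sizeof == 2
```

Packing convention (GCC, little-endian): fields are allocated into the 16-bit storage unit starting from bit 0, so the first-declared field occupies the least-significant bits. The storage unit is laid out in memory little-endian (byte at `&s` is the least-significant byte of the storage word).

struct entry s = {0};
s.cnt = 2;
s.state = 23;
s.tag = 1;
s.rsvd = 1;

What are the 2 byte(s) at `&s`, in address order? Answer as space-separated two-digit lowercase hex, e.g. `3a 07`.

cnt (2b) val=2 bits=0x2 at bit 0: 0x0002
state (10b) val=23 bits=0x17 at bit 2: 0x005e
tag (2b) val=1 bits=0x1 at bit 12: 0x105e
rsvd (2b) val=1 bits=0x1 at bit 14: 0x505e
word = 0x505e → little-endian bytes:
  [0]=0x5e  [1]=0x50

5e 50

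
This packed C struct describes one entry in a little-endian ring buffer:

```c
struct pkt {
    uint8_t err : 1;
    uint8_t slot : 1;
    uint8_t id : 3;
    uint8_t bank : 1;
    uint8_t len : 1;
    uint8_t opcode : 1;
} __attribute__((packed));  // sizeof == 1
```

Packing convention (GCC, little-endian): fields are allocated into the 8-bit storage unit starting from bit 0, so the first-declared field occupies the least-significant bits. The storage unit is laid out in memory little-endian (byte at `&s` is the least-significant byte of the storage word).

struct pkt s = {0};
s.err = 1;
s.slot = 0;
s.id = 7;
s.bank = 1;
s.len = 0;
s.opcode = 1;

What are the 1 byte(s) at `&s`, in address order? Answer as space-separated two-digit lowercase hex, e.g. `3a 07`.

[0+:1] err=1 & 0x1 = 0x1; word=0x01
[1+:1] slot=0 & 0x1 = 0x0; word=0x01
[2+:3] id=7 & 0x7 = 0x7; word=0x1d
[5+:1] bank=1 & 0x1 = 0x1; word=0x3d
[6+:1] len=0 & 0x1 = 0x0; word=0x3d
[7+:1] opcode=1 & 0x1 = 0x1; word=0xbd
word = 0xbd → little-endian bytes:
  [0]=0xbd

bd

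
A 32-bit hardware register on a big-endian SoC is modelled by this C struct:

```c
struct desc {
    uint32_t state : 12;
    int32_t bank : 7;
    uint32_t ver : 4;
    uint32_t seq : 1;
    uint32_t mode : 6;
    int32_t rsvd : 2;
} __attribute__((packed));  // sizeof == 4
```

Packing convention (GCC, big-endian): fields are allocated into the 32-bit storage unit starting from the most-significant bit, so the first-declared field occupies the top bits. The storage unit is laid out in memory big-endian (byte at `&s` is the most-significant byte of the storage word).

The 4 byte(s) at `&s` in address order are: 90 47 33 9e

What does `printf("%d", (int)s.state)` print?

2308

[0]=0x90 [1]=0x47 [2]=0x33 [3]=0x9e (big-endian) → word 0x9047339e
state:12 @ bit 20 → (0x9047339e>>20)&0xfff = 0x904  ←
bank:7 @ bit 13 → (0x9047339e>>13)&0x7f = 0x39
ver:4 @ bit 9 → (0x9047339e>>9)&0xf = 0x9
seq:1 @ bit 8 → (0x9047339e>>8)&0x1 = 0x1
mode:6 @ bit 2 → (0x9047339e>>2)&0x3f = 0x27
rsvd:2 @ bit 0 → (0x9047339e>>0)&0x3 = 0x2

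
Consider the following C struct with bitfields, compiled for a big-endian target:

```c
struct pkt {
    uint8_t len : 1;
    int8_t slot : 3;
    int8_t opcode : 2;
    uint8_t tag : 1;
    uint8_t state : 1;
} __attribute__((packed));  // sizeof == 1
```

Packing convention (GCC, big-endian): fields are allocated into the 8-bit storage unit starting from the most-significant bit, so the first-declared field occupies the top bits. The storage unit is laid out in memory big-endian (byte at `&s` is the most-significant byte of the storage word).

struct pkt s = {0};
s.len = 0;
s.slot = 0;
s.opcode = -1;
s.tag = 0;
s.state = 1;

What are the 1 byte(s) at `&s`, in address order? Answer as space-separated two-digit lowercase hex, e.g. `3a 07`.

[7+:1] len=0 & 0x1 = 0x0; word=0x00
[4+:3] slot=0 & 0x7 = 0x0; word=0x00
[2+:2] opcode=-1 & 0x3 = 0x3; word=0x0c
[1+:1] tag=0 & 0x1 = 0x0; word=0x0c
[0+:1] state=1 & 0x1 = 0x1; word=0x0d
word = 0x0d → big-endian bytes:
  [0]=0x0d

0d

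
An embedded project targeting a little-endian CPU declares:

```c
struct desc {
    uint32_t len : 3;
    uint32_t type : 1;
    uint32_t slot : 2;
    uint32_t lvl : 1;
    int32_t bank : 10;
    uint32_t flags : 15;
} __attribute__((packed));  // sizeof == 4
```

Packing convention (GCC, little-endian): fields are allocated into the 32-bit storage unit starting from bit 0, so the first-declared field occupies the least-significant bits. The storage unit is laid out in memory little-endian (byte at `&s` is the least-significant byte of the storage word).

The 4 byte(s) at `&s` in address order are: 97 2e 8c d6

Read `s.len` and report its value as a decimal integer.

[0]=0x97 [1]=0x2e [2]=0x8c [3]=0xd6 (little-endian) → word 0xd68c2e97
len:3 @ bit 0 → (0xd68c2e97>>0)&0x7 = 0x7  ←
type:1 @ bit 3 → (0xd68c2e97>>3)&0x1 = 0x0
slot:2 @ bit 4 → (0xd68c2e97>>4)&0x3 = 0x1
lvl:1 @ bit 6 → (0xd68c2e97>>6)&0x1 = 0x0
bank:10 @ bit 7 → (0xd68c2e97>>7)&0x3ff = 0x5d
flags:15 @ bit 17 → (0xd68c2e97>>17)&0x7fff = 0x6b46

7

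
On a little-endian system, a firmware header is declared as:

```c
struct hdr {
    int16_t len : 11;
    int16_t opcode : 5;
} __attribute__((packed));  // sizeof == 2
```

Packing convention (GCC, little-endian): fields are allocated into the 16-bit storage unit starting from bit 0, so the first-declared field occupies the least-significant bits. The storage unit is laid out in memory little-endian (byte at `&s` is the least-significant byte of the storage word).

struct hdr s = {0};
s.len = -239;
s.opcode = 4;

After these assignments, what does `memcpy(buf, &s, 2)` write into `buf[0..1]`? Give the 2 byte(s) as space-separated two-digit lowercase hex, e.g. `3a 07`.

len (11b) val=-239 bits=0x711 at bit 0: 0x0711
opcode (5b) val=4 bits=0x4 at bit 11: 0x2711
word = 0x2711 → little-endian bytes:
  [0]=0x11  [1]=0x27

11 27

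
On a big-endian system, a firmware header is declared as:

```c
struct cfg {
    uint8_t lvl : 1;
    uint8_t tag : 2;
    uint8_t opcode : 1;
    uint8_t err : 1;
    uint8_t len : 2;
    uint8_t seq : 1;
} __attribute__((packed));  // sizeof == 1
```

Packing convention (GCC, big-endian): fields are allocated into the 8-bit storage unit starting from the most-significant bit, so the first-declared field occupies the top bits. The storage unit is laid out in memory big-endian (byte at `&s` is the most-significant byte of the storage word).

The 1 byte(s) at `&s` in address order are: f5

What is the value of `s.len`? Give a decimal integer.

[0]=0xf5 (big-endian) → word 0xf5
lvl:1 @ bit 7 → (0xf5>>7)&0x1 = 0x1
tag:2 @ bit 5 → (0xf5>>5)&0x3 = 0x3
opcode:1 @ bit 4 → (0xf5>>4)&0x1 = 0x1
err:1 @ bit 3 → (0xf5>>3)&0x1 = 0x0
len:2 @ bit 1 → (0xf5>>1)&0x3 = 0x2  ←
seq:1 @ bit 0 → (0xf5>>0)&0x1 = 0x1

2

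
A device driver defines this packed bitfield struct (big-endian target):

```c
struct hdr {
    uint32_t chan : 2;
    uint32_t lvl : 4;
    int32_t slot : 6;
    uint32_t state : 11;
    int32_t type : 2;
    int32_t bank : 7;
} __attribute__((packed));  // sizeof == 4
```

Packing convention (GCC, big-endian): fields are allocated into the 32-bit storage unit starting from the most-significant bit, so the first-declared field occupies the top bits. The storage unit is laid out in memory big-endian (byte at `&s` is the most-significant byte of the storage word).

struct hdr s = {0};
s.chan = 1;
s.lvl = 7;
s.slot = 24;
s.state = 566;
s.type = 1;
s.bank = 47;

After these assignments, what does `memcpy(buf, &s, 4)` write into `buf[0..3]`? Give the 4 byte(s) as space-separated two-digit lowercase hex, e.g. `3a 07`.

chan (2b) val=1 bits=0x1 at bit 30: 0x40000000
lvl (4b) val=7 bits=0x7 at bit 26: 0x5c000000
slot (6b) val=24 bits=0x18 at bit 20: 0x5d800000
state (11b) val=566 bits=0x236 at bit 9: 0x5d846c00
type (2b) val=1 bits=0x1 at bit 7: 0x5d846c80
bank (7b) val=47 bits=0x2f at bit 0: 0x5d846caf
word = 0x5d846caf → big-endian bytes:
  [0]=0x5d  [1]=0x84  [2]=0x6c  [3]=0xaf

5d 84 6c af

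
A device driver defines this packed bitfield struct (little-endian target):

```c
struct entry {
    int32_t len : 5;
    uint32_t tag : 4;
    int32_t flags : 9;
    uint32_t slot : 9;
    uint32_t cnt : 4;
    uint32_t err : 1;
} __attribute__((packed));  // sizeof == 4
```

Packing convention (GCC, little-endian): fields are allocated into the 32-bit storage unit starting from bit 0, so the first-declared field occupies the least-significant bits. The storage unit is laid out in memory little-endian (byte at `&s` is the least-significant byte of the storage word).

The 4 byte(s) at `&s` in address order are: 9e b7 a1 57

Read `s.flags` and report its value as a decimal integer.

219

[0]=0x9e [1]=0xb7 [2]=0xa1 [3]=0x57 (little-endian) → word 0x57a1b79e
len [0+:5] = (word>>0) & 0x1f = 30
tag [5+:4] = (word>>5) & 0xf = 12
flags [9+:9] = (word>>9) & 0x1ff = 219  ←
slot [18+:9] = (word>>18) & 0x1ff = 488
cnt [27+:4] = (word>>27) & 0xf = 10
err [31+:1] = (word>>31) & 0x1 = 0
flags signed 9b, MSB=0: value = 219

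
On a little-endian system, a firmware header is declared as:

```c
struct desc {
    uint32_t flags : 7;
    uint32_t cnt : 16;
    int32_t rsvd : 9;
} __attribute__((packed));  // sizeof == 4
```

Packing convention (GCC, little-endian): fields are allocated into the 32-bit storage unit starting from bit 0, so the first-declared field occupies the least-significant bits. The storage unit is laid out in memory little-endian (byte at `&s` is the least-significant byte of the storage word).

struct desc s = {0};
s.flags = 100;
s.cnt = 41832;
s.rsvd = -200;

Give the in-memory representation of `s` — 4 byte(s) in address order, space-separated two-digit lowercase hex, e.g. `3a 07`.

64 b4 51 9c

flags (7b) val=100 bits=0x64 at bit 0: 0x00000064
cnt (16b) val=41832 bits=0xa368 at bit 7: 0x0051b464
rsvd (9b) val=-200 bits=0x138 at bit 23: 0x9c51b464
word = 0x9c51b464 → little-endian bytes:
  [0]=0x64  [1]=0xb4  [2]=0x51  [3]=0x9c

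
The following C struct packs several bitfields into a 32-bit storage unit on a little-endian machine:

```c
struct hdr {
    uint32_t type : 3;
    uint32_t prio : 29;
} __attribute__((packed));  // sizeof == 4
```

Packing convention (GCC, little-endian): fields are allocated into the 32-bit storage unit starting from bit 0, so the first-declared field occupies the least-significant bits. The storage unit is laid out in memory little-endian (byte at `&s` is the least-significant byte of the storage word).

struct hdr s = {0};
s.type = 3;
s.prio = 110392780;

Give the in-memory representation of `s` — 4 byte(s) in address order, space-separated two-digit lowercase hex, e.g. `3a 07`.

type:3 = 3 → 0x3 << 0 → word 0x00000003
prio:29 = 110392780 → 0x69475cc << 3 → word 0x34a3ae63
word = 0x34a3ae63 → little-endian bytes:
  [0]=0x63  [1]=0xae  [2]=0xa3  [3]=0x34

63 ae a3 34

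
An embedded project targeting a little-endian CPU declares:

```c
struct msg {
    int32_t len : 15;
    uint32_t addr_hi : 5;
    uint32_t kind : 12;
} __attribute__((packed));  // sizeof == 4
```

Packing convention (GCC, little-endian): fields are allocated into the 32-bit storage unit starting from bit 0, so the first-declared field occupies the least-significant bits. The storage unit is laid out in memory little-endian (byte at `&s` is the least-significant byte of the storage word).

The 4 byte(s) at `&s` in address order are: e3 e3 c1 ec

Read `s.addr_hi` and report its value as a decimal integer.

[0]=0xe3 [1]=0xe3 [2]=0xc1 [3]=0xec (little-endian) → word 0xecc1e3e3
len:15 @ bit 0 → (0xecc1e3e3>>0)&0x7fff = 0x63e3
addr_hi:5 @ bit 15 → (0xecc1e3e3>>15)&0x1f = 0x3  ←
kind:12 @ bit 20 → (0xecc1e3e3>>20)&0xfff = 0xecc

3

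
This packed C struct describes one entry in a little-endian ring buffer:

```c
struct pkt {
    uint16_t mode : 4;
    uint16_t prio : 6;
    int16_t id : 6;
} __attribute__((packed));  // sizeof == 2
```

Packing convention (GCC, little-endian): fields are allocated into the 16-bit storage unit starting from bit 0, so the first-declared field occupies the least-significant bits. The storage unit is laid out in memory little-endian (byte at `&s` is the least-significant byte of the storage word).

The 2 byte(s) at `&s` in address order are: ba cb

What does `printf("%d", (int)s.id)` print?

-14

[0]=0xba [1]=0xcb (little-endian) → word 0xcbba
mode [0+:4] = (word>>0) & 0xf = 10
prio [4+:6] = (word>>4) & 0x3f = 59
id [10+:6] = (word>>10) & 0x3f = 50  ←
id signed 6b, MSB=1: 50 - 64 = -14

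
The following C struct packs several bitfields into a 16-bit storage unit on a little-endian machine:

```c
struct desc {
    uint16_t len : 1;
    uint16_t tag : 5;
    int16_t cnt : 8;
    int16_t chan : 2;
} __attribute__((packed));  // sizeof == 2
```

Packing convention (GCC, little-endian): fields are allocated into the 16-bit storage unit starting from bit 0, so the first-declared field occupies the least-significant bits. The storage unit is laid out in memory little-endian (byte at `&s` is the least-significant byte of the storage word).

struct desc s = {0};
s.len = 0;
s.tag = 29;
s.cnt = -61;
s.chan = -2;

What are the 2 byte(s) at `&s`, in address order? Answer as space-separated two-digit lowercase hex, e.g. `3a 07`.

fa b0

len (1b) val=0 bits=0x0 at bit 0: 0x0000
tag (5b) val=29 bits=0x1d at bit 1: 0x003a
cnt (8b) val=-61 bits=0xc3 at bit 6: 0x30fa
chan (2b) val=-2 bits=0x2 at bit 14: 0xb0fa
word = 0xb0fa → little-endian bytes:
  [0]=0xfa  [1]=0xb0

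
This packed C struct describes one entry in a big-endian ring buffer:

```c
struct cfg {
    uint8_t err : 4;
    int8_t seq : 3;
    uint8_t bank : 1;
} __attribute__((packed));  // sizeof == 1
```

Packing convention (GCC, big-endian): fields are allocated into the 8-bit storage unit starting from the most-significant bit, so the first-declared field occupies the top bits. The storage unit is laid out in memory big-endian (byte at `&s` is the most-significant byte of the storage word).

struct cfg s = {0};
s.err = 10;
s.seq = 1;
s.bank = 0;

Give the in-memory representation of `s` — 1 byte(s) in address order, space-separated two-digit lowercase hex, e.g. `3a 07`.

err:4 = 10 → 0xa << 4 → word 0xa0
seq:3 = 1 → 0x1 << 1 → word 0xa2
bank:1 = 0 → 0x0 << 0 → word 0xa2
word = 0xa2 → big-endian bytes:
  [0]=0xa2

a2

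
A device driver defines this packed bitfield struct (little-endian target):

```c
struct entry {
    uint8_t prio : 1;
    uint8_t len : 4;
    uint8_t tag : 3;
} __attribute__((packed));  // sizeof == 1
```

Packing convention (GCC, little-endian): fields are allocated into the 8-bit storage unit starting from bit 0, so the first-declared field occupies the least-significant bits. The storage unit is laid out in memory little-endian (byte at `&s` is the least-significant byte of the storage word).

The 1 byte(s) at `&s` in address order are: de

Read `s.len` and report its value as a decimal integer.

[0]=0xde (little-endian) → word 0xde
prio [0+:1] = (word>>0) & 0x1 = 0
len [1+:4] = (word>>1) & 0xf = 15  ←
tag [5+:3] = (word>>5) & 0x7 = 6

15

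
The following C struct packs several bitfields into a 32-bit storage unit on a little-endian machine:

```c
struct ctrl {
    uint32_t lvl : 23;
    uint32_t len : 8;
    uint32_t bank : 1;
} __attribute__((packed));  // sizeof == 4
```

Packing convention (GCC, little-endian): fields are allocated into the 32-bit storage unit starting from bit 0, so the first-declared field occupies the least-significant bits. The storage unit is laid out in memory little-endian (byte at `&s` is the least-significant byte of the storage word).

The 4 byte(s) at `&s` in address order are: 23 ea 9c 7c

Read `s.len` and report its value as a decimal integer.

[0]=0x23 [1]=0xea [2]=0x9c [3]=0x7c (little-endian) → word 0x7c9cea23
lvl:23 @ bit 0 → (0x7c9cea23>>0)&0x7fffff = 0x1cea23
len:8 @ bit 23 → (0x7c9cea23>>23)&0xff = 0xf9  ←
bank:1 @ bit 31 → (0x7c9cea23>>31)&0x1 = 0x0

249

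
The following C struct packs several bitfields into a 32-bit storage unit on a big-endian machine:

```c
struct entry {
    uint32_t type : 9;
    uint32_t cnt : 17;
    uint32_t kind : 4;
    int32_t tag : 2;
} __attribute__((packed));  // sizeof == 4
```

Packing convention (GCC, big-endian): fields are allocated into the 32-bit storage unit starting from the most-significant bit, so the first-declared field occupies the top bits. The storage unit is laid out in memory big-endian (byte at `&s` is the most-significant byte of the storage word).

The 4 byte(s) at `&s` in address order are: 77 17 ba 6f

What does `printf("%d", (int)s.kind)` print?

11

[0]=0x77 [1]=0x17 [2]=0xba [3]=0x6f (big-endian) → word 0x7717ba6f
type:9 @ bit 23 → (0x7717ba6f>>23)&0x1ff = 0xee
cnt:17 @ bit 6 → (0x7717ba6f>>6)&0x1ffff = 0x5ee9
kind:4 @ bit 2 → (0x7717ba6f>>2)&0xf = 0xb  ←
tag:2 @ bit 0 → (0x7717ba6f>>0)&0x3 = 0x3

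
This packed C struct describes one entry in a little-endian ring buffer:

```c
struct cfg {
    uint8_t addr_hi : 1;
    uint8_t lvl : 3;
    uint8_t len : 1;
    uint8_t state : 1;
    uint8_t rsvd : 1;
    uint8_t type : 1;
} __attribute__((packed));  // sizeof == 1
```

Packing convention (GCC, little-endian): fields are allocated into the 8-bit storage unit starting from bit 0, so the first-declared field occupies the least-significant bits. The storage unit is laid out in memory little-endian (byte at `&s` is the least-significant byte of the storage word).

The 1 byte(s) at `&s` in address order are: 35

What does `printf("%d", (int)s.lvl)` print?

2

[0]=0x35 (little-endian) → word 0x35
addr_hi [0+:1] = (word>>0) & 0x1 = 1
lvl [1+:3] = (word>>1) & 0x7 = 2  ←
len [4+:1] = (word>>4) & 0x1 = 1
state [5+:1] = (word>>5) & 0x1 = 1
rsvd [6+:1] = (word>>6) & 0x1 = 0
type [7+:1] = (word>>7) & 0x1 = 0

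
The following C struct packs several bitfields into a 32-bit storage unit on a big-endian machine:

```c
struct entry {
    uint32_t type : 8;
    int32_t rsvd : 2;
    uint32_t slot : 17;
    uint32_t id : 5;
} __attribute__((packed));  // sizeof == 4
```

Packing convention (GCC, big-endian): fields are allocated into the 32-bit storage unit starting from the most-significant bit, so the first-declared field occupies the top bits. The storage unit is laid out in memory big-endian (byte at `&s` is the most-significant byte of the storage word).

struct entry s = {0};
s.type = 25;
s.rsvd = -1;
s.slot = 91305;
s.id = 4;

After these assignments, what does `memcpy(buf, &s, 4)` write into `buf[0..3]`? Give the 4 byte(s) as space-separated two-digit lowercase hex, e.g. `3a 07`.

type:8 = 25 → 0x19 << 24 → word 0x19000000
rsvd:2 = -1 → 0x3 << 22 → word 0x19c00000
slot:17 = 91305 → 0x164a9 << 5 → word 0x19ec9520
id:5 = 4 → 0x4 << 0 → word 0x19ec9524
word = 0x19ec9524 → big-endian bytes:
  [0]=0x19  [1]=0xec  [2]=0x95  [3]=0x24

19 ec 95 24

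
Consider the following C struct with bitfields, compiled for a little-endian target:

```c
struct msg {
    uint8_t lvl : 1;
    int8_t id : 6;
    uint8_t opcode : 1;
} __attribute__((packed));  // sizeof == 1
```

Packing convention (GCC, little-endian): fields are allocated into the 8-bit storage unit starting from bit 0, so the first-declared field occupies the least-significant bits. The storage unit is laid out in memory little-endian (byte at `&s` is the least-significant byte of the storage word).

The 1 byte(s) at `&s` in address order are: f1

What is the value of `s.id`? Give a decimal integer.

-8

[0]=0xf1 (little-endian) → word 0xf1
lvl:1 @ bit 0 → (0xf1>>0)&0x1 = 0x1
id:6 @ bit 1 → (0xf1>>1)&0x3f = 0x38  ←
opcode:1 @ bit 7 → (0xf1>>7)&0x1 = 0x1
id signed 6b, MSB=1: 56 - 64 = -8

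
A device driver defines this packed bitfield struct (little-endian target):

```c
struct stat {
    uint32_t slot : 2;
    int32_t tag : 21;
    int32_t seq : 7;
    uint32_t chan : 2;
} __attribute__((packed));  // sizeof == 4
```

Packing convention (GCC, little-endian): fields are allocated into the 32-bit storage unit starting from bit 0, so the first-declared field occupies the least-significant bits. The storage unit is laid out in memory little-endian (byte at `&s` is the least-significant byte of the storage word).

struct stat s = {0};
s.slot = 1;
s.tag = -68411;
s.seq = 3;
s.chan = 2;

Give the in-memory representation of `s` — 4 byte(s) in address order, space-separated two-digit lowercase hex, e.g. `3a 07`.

slot (2b) val=1 bits=0x1 at bit 0: 0x00000001
tag (21b) val=-68411 bits=0x1ef4c5 at bit 2: 0x007bd315
seq (7b) val=3 bits=0x3 at bit 23: 0x01fbd315
chan (2b) val=2 bits=0x2 at bit 30: 0x81fbd315
word = 0x81fbd315 → little-endian bytes:
  [0]=0x15  [1]=0xd3  [2]=0xfb  [3]=0x81

15 d3 fb 81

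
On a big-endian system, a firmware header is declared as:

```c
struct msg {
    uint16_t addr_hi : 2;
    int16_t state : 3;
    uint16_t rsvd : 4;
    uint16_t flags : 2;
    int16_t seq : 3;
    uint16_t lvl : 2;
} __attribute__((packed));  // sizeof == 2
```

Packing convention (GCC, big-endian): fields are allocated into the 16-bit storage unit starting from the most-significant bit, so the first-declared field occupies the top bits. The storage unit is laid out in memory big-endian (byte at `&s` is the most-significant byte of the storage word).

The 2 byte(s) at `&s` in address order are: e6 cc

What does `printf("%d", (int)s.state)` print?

-4

[0]=0xe6 [1]=0xcc (big-endian) → word 0xe6cc
addr_hi [14+:2] = (word>>14) & 0x3 = 3
state [11+:3] = (word>>11) & 0x7 = 4  ←
rsvd [7+:4] = (word>>7) & 0xf = 13
flags [5+:2] = (word>>5) & 0x3 = 2
seq [2+:3] = (word>>2) & 0x7 = 3
lvl [0+:2] = (word>>0) & 0x3 = 0
state signed 3b, MSB=1: 4 - 8 = -4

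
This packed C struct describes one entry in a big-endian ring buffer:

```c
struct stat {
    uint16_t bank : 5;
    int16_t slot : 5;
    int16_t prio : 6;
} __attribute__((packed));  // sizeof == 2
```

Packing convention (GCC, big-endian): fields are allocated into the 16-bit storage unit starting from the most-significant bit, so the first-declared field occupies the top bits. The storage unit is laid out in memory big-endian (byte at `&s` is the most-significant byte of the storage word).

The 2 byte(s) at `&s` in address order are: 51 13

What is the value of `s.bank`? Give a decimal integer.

10

[0]=0x51 [1]=0x13 (big-endian) → word 0x5113
bank [11+:5] = (word>>11) & 0x1f = 10  ←
slot [6+:5] = (word>>6) & 0x1f = 4
prio [0+:6] = (word>>0) & 0x3f = 19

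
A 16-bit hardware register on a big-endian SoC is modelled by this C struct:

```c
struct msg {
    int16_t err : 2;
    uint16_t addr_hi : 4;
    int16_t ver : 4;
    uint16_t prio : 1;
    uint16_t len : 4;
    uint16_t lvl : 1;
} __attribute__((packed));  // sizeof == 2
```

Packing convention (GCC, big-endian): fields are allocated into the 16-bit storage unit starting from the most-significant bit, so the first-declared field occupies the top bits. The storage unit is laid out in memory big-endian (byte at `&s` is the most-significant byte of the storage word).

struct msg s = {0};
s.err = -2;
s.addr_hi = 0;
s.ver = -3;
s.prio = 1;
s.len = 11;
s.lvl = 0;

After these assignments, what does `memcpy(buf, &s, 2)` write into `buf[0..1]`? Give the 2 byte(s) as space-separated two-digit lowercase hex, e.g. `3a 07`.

err (2b) val=-2 bits=0x2 at bit 14: 0x8000
addr_hi (4b) val=0 bits=0x0 at bit 10: 0x8000
ver (4b) val=-3 bits=0xd at bit 6: 0x8340
prio (1b) val=1 bits=0x1 at bit 5: 0x8360
len (4b) val=11 bits=0xb at bit 1: 0x8376
lvl (1b) val=0 bits=0x0 at bit 0: 0x8376
word = 0x8376 → big-endian bytes:
  [0]=0x83  [1]=0x76

83 76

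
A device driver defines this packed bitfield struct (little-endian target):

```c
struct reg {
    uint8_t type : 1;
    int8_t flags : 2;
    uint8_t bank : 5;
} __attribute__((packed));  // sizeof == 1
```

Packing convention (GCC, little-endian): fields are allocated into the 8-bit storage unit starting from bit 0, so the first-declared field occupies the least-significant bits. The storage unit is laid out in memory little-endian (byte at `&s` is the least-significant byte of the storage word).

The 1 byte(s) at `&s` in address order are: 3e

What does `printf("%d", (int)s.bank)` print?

[0]=0x3e (little-endian) → word 0x3e
type [0+:1] = (word>>0) & 0x1 = 0
flags [1+:2] = (word>>1) & 0x3 = 3
bank [3+:5] = (word>>3) & 0x1f = 7  ←

7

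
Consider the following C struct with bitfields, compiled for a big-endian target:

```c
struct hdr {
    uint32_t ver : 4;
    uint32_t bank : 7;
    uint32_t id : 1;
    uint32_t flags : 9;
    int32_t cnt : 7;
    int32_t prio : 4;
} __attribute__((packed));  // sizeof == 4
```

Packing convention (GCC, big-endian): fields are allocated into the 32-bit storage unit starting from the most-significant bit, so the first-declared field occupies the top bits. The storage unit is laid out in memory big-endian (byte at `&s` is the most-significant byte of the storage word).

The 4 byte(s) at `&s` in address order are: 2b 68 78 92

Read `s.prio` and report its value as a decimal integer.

[0]=0x2b [1]=0x68 [2]=0x78 [3]=0x92 (big-endian) → word 0x2b687892
ver [28+:4] = (word>>28) & 0xf = 2
bank [21+:7] = (word>>21) & 0x7f = 91
id [20+:1] = (word>>20) & 0x1 = 0
flags [11+:9] = (word>>11) & 0x1ff = 271
cnt [4+:7] = (word>>4) & 0x7f = 9
prio [0+:4] = (word>>0) & 0xf = 2  ←
prio signed 4b, MSB=0: value = 2

2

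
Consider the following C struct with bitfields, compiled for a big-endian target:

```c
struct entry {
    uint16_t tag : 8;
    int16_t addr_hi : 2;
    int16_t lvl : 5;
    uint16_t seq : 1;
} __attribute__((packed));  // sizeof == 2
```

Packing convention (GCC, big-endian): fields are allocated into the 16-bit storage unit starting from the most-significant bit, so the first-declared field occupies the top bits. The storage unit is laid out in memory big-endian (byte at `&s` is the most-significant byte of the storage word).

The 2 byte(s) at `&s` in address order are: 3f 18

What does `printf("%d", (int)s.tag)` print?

[0]=0x3f [1]=0x18 (big-endian) → word 0x3f18
tag [8+:8] = (word>>8) & 0xff = 63  ←
addr_hi [6+:2] = (word>>6) & 0x3 = 0
lvl [1+:5] = (word>>1) & 0x1f = 12
seq [0+:1] = (word>>0) & 0x1 = 0

63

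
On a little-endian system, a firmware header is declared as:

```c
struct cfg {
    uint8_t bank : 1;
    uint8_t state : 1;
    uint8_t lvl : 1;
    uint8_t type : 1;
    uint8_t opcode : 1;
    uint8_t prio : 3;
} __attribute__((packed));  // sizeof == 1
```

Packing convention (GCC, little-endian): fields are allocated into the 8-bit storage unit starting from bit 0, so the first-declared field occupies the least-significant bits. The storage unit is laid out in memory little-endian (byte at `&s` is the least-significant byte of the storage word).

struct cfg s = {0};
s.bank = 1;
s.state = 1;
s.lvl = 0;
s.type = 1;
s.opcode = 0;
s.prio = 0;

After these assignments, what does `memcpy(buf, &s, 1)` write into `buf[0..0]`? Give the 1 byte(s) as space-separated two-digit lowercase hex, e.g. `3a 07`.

0b

[0+:1] bank=1 & 0x1 = 0x1; word=0x01
[1+:1] state=1 & 0x1 = 0x1; word=0x03
[2+:1] lvl=0 & 0x1 = 0x0; word=0x03
[3+:1] type=1 & 0x1 = 0x1; word=0x0b
[4+:1] opcode=0 & 0x1 = 0x0; word=0x0b
[5+:3] prio=0 & 0x7 = 0x0; word=0x0b
word = 0x0b → little-endian bytes:
  [0]=0x0b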